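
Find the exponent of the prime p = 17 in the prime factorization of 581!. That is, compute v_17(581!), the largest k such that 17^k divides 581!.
v_17(581!) = 36

Legendre's formula: v_p(n!) = Σ_{k ≥ 1} ⌊n / p^k⌋. For p = 17, n = 581, the terms are:
  ⌊581/17^1⌋ = ⌊581/17⌋ = 34
  ⌊581/17^2⌋ = ⌊581/289⌋ = 2
(the next term ⌊581/17^3⌋ = 0, terminating the sum). Summing: v_17(581!) = 34 + 2 = 36.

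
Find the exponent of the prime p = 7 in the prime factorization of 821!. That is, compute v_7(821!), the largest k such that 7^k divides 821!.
v_7(821!) = 135

Legendre's formula: v_p(n!) = Σ_{k ≥ 1} ⌊n / p^k⌋. For p = 7, n = 821, the terms are:
  ⌊821/7^1⌋ = ⌊821/7⌋ = 117
  ⌊821/7^2⌋ = ⌊821/49⌋ = 16
  ⌊821/7^3⌋ = ⌊821/343⌋ = 2
(the next term ⌊821/7^4⌋ = 0, terminating the sum). Summing: v_7(821!) = 117 + 16 + 2 = 135.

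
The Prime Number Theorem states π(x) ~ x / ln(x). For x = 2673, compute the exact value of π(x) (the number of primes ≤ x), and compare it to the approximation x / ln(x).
π(2673) = 387;  x/ln(x) ≈ 338.74;  relative error ≈ 12.47%.

Directly count primes up to 2673: π(2673) = 387. The PNT approximation gives 2673/ln(2673) ≈ 2673/7.89096 ≈ 338.74. Relative error (π(x) − x/ln(x)) / π(x) ≈ 12.47%; the approximation is known to undercount slightly (Li(x) is a better estimate).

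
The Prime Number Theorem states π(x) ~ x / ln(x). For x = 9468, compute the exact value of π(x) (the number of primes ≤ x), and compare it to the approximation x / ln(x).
π(9468) = 1173;  x/ln(x) ≈ 1034.11;  relative error ≈ 11.84%.

Directly count primes up to 9468: π(9468) = 1173. The PNT approximation gives 9468/ln(9468) ≈ 9468/9.15567 ≈ 1034.11. Relative error (π(x) − x/ln(x)) / π(x) ≈ 11.84%; the approximation is known to undercount slightly (Li(x) is a better estimate).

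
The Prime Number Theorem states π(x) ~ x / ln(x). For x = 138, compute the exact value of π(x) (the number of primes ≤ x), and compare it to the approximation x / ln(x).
π(138) = 33;  x/ln(x) ≈ 28.01;  relative error ≈ 15.13%.

Directly count primes up to 138: π(138) = 33. The PNT approximation gives 138/ln(138) ≈ 138/4.92725 ≈ 28.01. Relative error (π(x) − x/ln(x)) / π(x) ≈ 15.13%; the approximation is known to undercount slightly (Li(x) is a better estimate).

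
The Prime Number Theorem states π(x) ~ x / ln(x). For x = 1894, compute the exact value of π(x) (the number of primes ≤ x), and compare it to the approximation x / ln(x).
π(1894) = 290;  x/ln(x) ≈ 250.98;  relative error ≈ 13.46%.

Directly count primes up to 1894: π(1894) = 290. The PNT approximation gives 1894/ln(1894) ≈ 1894/7.54645 ≈ 250.98. Relative error (π(x) − x/ln(x)) / π(x) ≈ 13.46%; the approximation is known to undercount slightly (Li(x) is a better estimate).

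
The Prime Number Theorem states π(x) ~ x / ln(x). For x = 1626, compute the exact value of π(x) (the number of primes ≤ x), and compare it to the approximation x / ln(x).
π(1626) = 257;  x/ln(x) ≈ 219.91;  relative error ≈ 14.43%.

Directly count primes up to 1626: π(1626) = 257. The PNT approximation gives 1626/ln(1626) ≈ 1626/7.39388 ≈ 219.91. Relative error (π(x) − x/ln(x)) / π(x) ≈ 14.43%; the approximation is known to undercount slightly (Li(x) is a better estimate).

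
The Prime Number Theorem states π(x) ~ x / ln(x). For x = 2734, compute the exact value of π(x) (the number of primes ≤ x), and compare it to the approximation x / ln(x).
π(2734) = 399;  x/ln(x) ≈ 345.48;  relative error ≈ 13.41%.

Directly count primes up to 2734: π(2734) = 399. The PNT approximation gives 2734/ln(2734) ≈ 2734/7.91352 ≈ 345.48. Relative error (π(x) − x/ln(x)) / π(x) ≈ 13.41%; the approximation is known to undercount slightly (Li(x) is a better estimate).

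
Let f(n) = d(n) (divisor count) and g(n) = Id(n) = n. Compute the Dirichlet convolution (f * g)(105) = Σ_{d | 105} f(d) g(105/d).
(d * Id)(105) = 315

Divisors of 105: [1, 3, 5, 7, 15, 21, 35, 105]. For each d | 105:
  d = 1: d(1) · Id(105/1) = 1 · 105 = 105
  d = 3: d(3) · Id(105/3) = 2 · 35 = 70
  d = 5: d(5) · Id(105/5) = 2 · 21 = 42
  d = 7: d(7) · Id(105/7) = 2 · 15 = 30
  d = 15: d(15) · Id(105/15) = 4 · 7 = 28
  d = 21: d(21) · Id(105/21) = 4 · 5 = 20
  d = 35: d(35) · Id(105/35) = 4 · 3 = 12
  d = 105: d(105) · Id(105/105) = 8 · 1 = 8
Summing: (d * Id)(105) = 105 + 70 + 42 + 30 + 28 + 20 + 12 + 8 = 315.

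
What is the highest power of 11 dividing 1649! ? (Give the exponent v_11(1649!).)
v_11(1649!) = 163

Legendre's formula: v_p(n!) = Σ_{k ≥ 1} ⌊n / p^k⌋. For p = 11, n = 1649, the terms are:
  ⌊1649/11^1⌋ = ⌊1649/11⌋ = 149
  ⌊1649/11^2⌋ = ⌊1649/121⌋ = 13
  ⌊1649/11^3⌋ = ⌊1649/1331⌋ = 1
(the next term ⌊1649/11^4⌋ = 0, terminating the sum). Summing: v_11(1649!) = 149 + 13 + 1 = 163.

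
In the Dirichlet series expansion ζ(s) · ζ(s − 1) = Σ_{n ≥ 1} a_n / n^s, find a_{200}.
σ(200) = 465

In the product (Σ m^0/m^s)(Σ k / k^s) = Σ (Σ_{d | n} d) / n^s, the coefficient of 1/n^s is σ(n) = Σ_{d | n} d. For n = 200, divisors are [1, 2, 4, 5, 8, 10, 20, 25, 40, 50, 100, 200]; summing: σ(200) = 465.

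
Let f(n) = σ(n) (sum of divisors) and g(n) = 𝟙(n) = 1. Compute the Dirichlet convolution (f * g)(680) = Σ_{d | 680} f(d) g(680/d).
(σ * 𝟙)(680) = 3458

Divisors of 680: [1, 2, 4, 5, 8, 10, 17, 20, 34, 40, 68, 85, 136, 170, 340, 680]. For each d | 680:
  d = 1: σ(1) · 𝟙(680/1) = 1 · 1 = 1
  d = 2: σ(2) · 𝟙(680/2) = 3 · 1 = 3
  d = 4: σ(4) · 𝟙(680/4) = 7 · 1 = 7
  d = 5: σ(5) · 𝟙(680/5) = 6 · 1 = 6
  d = 8: σ(8) · 𝟙(680/8) = 15 · 1 = 15
  d = 10: σ(10) · 𝟙(680/10) = 18 · 1 = 18
  d = 17: σ(17) · 𝟙(680/17) = 18 · 1 = 18
  d = 20: σ(20) · 𝟙(680/20) = 42 · 1 = 42
  d = 34: σ(34) · 𝟙(680/34) = 54 · 1 = 54
  d = 40: σ(40) · 𝟙(680/40) = 90 · 1 = 90
  d = 68: σ(68) · 𝟙(680/68) = 126 · 1 = 126
  d = 85: σ(85) · 𝟙(680/85) = 108 · 1 = 108
  d = 136: σ(136) · 𝟙(680/136) = 270 · 1 = 270
  d = 170: σ(170) · 𝟙(680/170) = 324 · 1 = 324
  d = 340: σ(340) · 𝟙(680/340) = 756 · 1 = 756
  d = 680: σ(680) · 𝟙(680/680) = 1620 · 1 = 1620
Summing: (σ * 𝟙)(680) = 1 + 3 + 7 + 6 + 15 + 18 + 18 + 42 + 54 + 90 + 126 + 108 + 270 + 324 + 756 + 1620 = 3458.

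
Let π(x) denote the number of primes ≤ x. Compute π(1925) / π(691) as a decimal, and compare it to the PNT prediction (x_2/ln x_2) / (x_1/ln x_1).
π(1925)/π(691) = 293/125 ≈ 2.3440;  PNT prediction ≈ 2.4084.

π(691) = 125 and π(1925) = 293, so π(1925)/π(691) ≈ 2.3440. The PNT-predicted ratio is (1925/ln(1925)) / (691/ln(691)) ≈ 2.4084. The two agree to within a few percent, as expected.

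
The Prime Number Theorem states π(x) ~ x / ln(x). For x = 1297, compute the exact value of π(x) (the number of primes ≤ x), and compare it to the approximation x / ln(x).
π(1297) = 211;  x/ln(x) ≈ 180.95;  relative error ≈ 14.24%.

Directly count primes up to 1297: π(1297) = 211. The PNT approximation gives 1297/ln(1297) ≈ 1297/7.16781 ≈ 180.95. Relative error (π(x) − x/ln(x)) / π(x) ≈ 14.24%; the approximation is known to undercount slightly (Li(x) is a better estimate).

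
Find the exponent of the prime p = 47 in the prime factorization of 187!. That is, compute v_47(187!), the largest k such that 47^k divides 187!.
v_47(187!) = 3

Legendre's formula: v_p(n!) = Σ_{k ≥ 1} ⌊n / p^k⌋. For p = 47, n = 187, the terms are:
  ⌊187/47^1⌋ = ⌊187/47⌋ = 3
(the next term ⌊187/47^2⌋ = 0, terminating the sum). Summing: v_47(187!) = 3 = 3.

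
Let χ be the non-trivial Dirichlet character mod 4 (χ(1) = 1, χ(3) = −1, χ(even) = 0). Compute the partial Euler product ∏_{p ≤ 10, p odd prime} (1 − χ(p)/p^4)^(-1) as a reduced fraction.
∏ = 40516875/40968512

The odd primes p ≤ 10 are [3, 5, 7]. For each, χ(p) = 1 if p ≡ 1 mod 4, χ(p) = −1 if p ≡ 3 mod 4. Taking (1 − χ(p)/p^4)^(-1) = p^4/(p^4 − χ(p)): (1 − (-1)/3^4)^(-1) · (1 − (1)/5^4)^(-1) · (1 − (-1)/7^4)^(-1) = 40516875/40968512.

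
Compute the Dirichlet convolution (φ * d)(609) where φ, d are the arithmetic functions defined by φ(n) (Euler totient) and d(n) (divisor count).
(φ * d)(609) = 960

Divisors of 609: [1, 3, 7, 21, 29, 87, 203, 609]. For each d | 609:
  d = 1: φ(1) · d(609/1) = 1 · 8 = 8
  d = 3: φ(3) · d(609/3) = 2 · 4 = 8
  d = 7: φ(7) · d(609/7) = 6 · 4 = 24
  d = 21: φ(21) · d(609/21) = 12 · 2 = 24
  d = 29: φ(29) · d(609/29) = 28 · 4 = 112
  d = 87: φ(87) · d(609/87) = 56 · 2 = 112
  d = 203: φ(203) · d(609/203) = 168 · 2 = 336
  d = 609: φ(609) · d(609/609) = 336 · 1 = 336
Summing: (φ * d)(609) = 8 + 8 + 24 + 24 + 112 + 112 + 336 + 336 = 960.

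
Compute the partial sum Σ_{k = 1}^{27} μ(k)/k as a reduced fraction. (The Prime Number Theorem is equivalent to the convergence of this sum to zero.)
Σ μ(k)/k = 4165258/111546435

Values of μ(k) for 1 ≤ k ≤ 27: μ(1) = 1, μ(2) = -1, μ(3) = -1, μ(5) = -1, μ(6) = 1, μ(7) = -1, μ(10) = 1, μ(11) = -1, μ(13) = -1, μ(14) = 1, μ(15) = 1, μ(17) = -1, μ(19) = -1, μ(21) = 1, μ(22) = 1, μ(23) = -1, μ(26) = 1, with μ = 0 on non-squarefree integers. Summing μ(k)/k for k where μ(k) ≠ 0 gives 4165258/111546435 ≈ 0.0373. (PNT ⟺ this sum → 0 as n → ∞.)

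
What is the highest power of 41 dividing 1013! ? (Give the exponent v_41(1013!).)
v_41(1013!) = 24

Legendre's formula: v_p(n!) = Σ_{k ≥ 1} ⌊n / p^k⌋. For p = 41, n = 1013, the terms are:
  ⌊1013/41^1⌋ = ⌊1013/41⌋ = 24
(the next term ⌊1013/41^2⌋ = 0, terminating the sum). Summing: v_41(1013!) = 24 = 24.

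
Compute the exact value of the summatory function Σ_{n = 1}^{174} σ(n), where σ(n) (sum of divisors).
Σ_{n ≤ 174} σ(n) = 24964

Compute σ(n) for each 1 ≤ n ≤ 174: σ(1) = 1, σ(2) = 3, σ(3) = 4, σ(4) = 7, σ(5) = 6, σ(6) = 12, σ(7) = 8, σ(8) = 15, σ(9) = 13, σ(10) = 18, σ(11) = 12, σ(12) = 28, σ(13) = 14, σ(14) = 24, σ(15) = 24, σ(16) = 31, σ(17) = 18, σ(18) = 39, σ(19) = 20, σ(20) = 42, σ(21) = 32, σ(22) = 36, σ(23) = 24, σ(24) = 60, σ(25) = 31, σ(26) = 42, σ(27) = 40, σ(28) = 56, σ(29) = 30, σ(30) = 72, σ(31) = 32, σ(32) = 63, σ(33) = 48, σ(34) = 54, σ(35) = 48, σ(36) = 91, σ(37) = 38, σ(38) = 60, σ(39) = 56, σ(40) = 90, σ(41) = 42, σ(42) = 96, σ(43) = 44, σ(44) = 84, σ(45) = 78, σ(46) = 72, σ(47) = 48, σ(48) = 124, σ(49) = 57, σ(50) = 93, σ(51) = 72, σ(52) = 98, σ(53) = 54, σ(54) = 120, σ(55) = 72, σ(56) = 120, σ(57) = 80, σ(58) = 90, σ(59) = 60, σ(60) = 168, σ(61) = 62, σ(62) = 96, σ(63) = 104, σ(64) = 127, σ(65) = 84, σ(66) = 144, σ(67) = 68, σ(68) = 126, σ(69) = 96, σ(70) = 144, σ(71) = 72, σ(72) = 195, σ(73) = 74, σ(74) = 114, σ(75) = 124, σ(76) = 140, σ(77) = 96, σ(78) = 168, σ(79) = 80, σ(80) = 186, σ(81) = 121, σ(82) = 126, σ(83) = 84, σ(84) = 224, σ(85) = 108, σ(86) = 132, σ(87) = 120, σ(88) = 180, σ(89) = 90, σ(90) = 234, σ(91) = 112, σ(92) = 168, σ(93) = 128, σ(94) = 144, σ(95) = 120, σ(96) = 252, σ(97) = 98, σ(98) = 171, σ(99) = 156, σ(100) = 217, σ(101) = 102, σ(102) = 216, σ(103) = 104, σ(104) = 210, σ(105) = 192, σ(106) = 162, σ(107) = 108, σ(108) = 280, σ(109) = 110, σ(110) = 216, σ(111) = 152, σ(112) = 248, σ(113) = 114, σ(114) = 240, σ(115) = 144, σ(116) = 210, σ(117) = 182, σ(118) = 180, σ(119) = 144, σ(120) = 360, σ(121) = 133, σ(122) = 186, σ(123) = 168, σ(124) = 224, σ(125) = 156, σ(126) = 312, σ(127) = 128, σ(128) = 255, σ(129) = 176, σ(130) = 252, σ(131) = 132, σ(132) = 336, σ(133) = 160, σ(134) = 204, σ(135) = 240, σ(136) = 270, σ(137) = 138, σ(138) = 288, σ(139) = 140, σ(140) = 336, σ(141) = 192, σ(142) = 216, σ(143) = 168, σ(144) = 403, σ(145) = 180, σ(146) = 222, σ(147) = 228, σ(148) = 266, σ(149) = 150, σ(150) = 372, σ(151) = 152, σ(152) = 300, σ(153) = 234, σ(154) = 288, σ(155) = 192, σ(156) = 392, σ(157) = 158, σ(158) = 240, σ(159) = 216, σ(160) = 378, σ(161) = 192, σ(162) = 363, σ(163) = 164, σ(164) = 294, σ(165) = 288, σ(166) = 252, σ(167) = 168, σ(168) = 480, σ(169) = 183, σ(170) = 324, σ(171) = 260, σ(172) = 308, σ(173) = 174, σ(174) = 360. Summing all 174 values: 24964. (Average order: Σ_{n ≤ x} σ(n) ~ (π²/12) x². For x = 174, (π²/12)·174² ≈ 24901.01.)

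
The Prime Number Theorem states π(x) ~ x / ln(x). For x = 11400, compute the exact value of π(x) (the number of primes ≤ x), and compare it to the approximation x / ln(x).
π(11400) = 1376;  x/ln(x) ≈ 1220.38;  relative error ≈ 11.31%.

Directly count primes up to 11400: π(11400) = 1376. The PNT approximation gives 11400/ln(11400) ≈ 11400/9.34137 ≈ 1220.38. Relative error (π(x) − x/ln(x)) / π(x) ≈ 11.31%; the approximation is known to undercount slightly (Li(x) is a better estimate).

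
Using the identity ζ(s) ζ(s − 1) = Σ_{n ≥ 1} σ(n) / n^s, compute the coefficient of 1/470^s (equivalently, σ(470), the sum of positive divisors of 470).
σ(470) = 864

In the product (Σ m^0/m^s)(Σ k / k^s) = Σ (Σ_{d | n} d) / n^s, the coefficient of 1/n^s is σ(n) = Σ_{d | n} d. For n = 470, divisors are [1, 2, 5, 10, 47, 94, 235, 470]; summing: σ(470) = 864.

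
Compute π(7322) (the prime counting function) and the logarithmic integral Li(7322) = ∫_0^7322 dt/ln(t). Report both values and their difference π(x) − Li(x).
π(7322) = 933;  Li(7322) ≈ 950.61;  π(x) − Li(x) ≈ -17.61.

Direct count of primes ≤ 7322 gives π(7322) = 933. Numerical evaluation of the logarithmic integral gives Li(7322) ≈ 950.61. The difference π(x) − Li(x) ≈ -17.61 is typically negative for small/moderate x (Li(x) overestimates), though Littlewood's theorem shows this sign changes infinitely often.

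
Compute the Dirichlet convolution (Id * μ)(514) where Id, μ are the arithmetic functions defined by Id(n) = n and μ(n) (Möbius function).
(Id * μ)(514) = 256

Divisors of 514: [1, 2, 257, 514]. For each d | 514:
  d = 1: Id(1) · μ(514/1) = 1 · 1 = 1
  d = 2: Id(2) · μ(514/2) = 2 · -1 = -2
  d = 257: Id(257) · μ(514/257) = 257 · -1 = -257
  d = 514: Id(514) · μ(514/514) = 514 · 1 = 514
Summing: (Id * μ)(514) = 1 + -2 + -257 + 514 = 256.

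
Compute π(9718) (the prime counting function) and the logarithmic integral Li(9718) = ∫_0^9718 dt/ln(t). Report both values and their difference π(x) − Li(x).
π(9718) = 1197;  Li(9718) ≈ 1215.47;  π(x) − Li(x) ≈ -18.47.

Direct count of primes ≤ 9718 gives π(9718) = 1197. Numerical evaluation of the logarithmic integral gives Li(9718) ≈ 1215.47. The difference π(x) − Li(x) ≈ -18.47 is typically negative for small/moderate x (Li(x) overestimates), though Littlewood's theorem shows this sign changes infinitely often.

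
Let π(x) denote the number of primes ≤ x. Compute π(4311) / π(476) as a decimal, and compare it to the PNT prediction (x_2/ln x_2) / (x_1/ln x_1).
π(4311)/π(476) = 590/91 ≈ 6.4835;  PNT prediction ≈ 6.6721.

π(476) = 91 and π(4311) = 590, so π(4311)/π(476) ≈ 6.4835. The PNT-predicted ratio is (4311/ln(4311)) / (476/ln(476)) ≈ 6.6721. The two agree to within a few percent, as expected.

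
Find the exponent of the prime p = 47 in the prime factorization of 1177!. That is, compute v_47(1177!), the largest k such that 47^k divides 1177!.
v_47(1177!) = 25

Legendre's formula: v_p(n!) = Σ_{k ≥ 1} ⌊n / p^k⌋. For p = 47, n = 1177, the terms are:
  ⌊1177/47^1⌋ = ⌊1177/47⌋ = 25
(the next term ⌊1177/47^2⌋ = 0, terminating the sum). Summing: v_47(1177!) = 25 = 25.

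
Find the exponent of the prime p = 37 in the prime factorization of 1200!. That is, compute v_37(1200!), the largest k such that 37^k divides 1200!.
v_37(1200!) = 32

Legendre's formula: v_p(n!) = Σ_{k ≥ 1} ⌊n / p^k⌋. For p = 37, n = 1200, the terms are:
  ⌊1200/37^1⌋ = ⌊1200/37⌋ = 32
(the next term ⌊1200/37^2⌋ = 0, terminating the sum). Summing: v_37(1200!) = 32 = 32.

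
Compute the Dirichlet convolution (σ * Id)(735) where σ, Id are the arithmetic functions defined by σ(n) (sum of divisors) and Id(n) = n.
(σ * Id)(735) = 12474

Divisors of 735: [1, 3, 5, 7, 15, 21, 35, 49, 105, 147, 245, 735]. For each d | 735:
  d = 1: σ(1) · Id(735/1) = 1 · 735 = 735
  d = 3: σ(3) · Id(735/3) = 4 · 245 = 980
  d = 5: σ(5) · Id(735/5) = 6 · 147 = 882
  d = 7: σ(7) · Id(735/7) = 8 · 105 = 840
  d = 15: σ(15) · Id(735/15) = 24 · 49 = 1176
  d = 21: σ(21) · Id(735/21) = 32 · 35 = 1120
  d = 35: σ(35) · Id(735/35) = 48 · 21 = 1008
  d = 49: σ(49) · Id(735/49) = 57 · 15 = 855
  d = 105: σ(105) · Id(735/105) = 192 · 7 = 1344
  d = 147: σ(147) · Id(735/147) = 228 · 5 = 1140
  d = 245: σ(245) · Id(735/245) = 342 · 3 = 1026
  d = 735: σ(735) · Id(735/735) = 1368 · 1 = 1368
Summing: (σ * Id)(735) = 735 + 980 + 882 + 840 + 1176 + 1120 + 1008 + 855 + 1344 + 1140 + 1026 + 1368 = 12474.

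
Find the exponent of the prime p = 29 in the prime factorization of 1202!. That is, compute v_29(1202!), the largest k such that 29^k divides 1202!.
v_29(1202!) = 42

Legendre's formula: v_p(n!) = Σ_{k ≥ 1} ⌊n / p^k⌋. For p = 29, n = 1202, the terms are:
  ⌊1202/29^1⌋ = ⌊1202/29⌋ = 41
  ⌊1202/29^2⌋ = ⌊1202/841⌋ = 1
(the next term ⌊1202/29^3⌋ = 0, terminating the sum). Summing: v_29(1202!) = 41 + 1 = 42.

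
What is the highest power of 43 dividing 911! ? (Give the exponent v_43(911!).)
v_43(911!) = 21

Legendre's formula: v_p(n!) = Σ_{k ≥ 1} ⌊n / p^k⌋. For p = 43, n = 911, the terms are:
  ⌊911/43^1⌋ = ⌊911/43⌋ = 21
(the next term ⌊911/43^2⌋ = 0, terminating the sum). Summing: v_43(911!) = 21 = 21.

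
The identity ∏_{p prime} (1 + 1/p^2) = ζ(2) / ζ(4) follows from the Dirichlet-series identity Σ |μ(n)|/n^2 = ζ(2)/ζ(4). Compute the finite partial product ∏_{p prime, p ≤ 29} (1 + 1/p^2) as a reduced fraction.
∏ = 98543133200000/65309612248881

The primes p ≤ 29 are [2, 3, 5, 7, 11, 13, 17, 19, 23, 29]. For each, (1 + 1/p^2) = (p^2 + 1)/p^2. Multiplying these fractions over p ∈ [2, 3, 5, 7, 11, 13, 17, 19, 23, 29] gives 98543133200000/65309612248881. (In the limit P → ∞ this tends to ζ(2)/ζ(4).)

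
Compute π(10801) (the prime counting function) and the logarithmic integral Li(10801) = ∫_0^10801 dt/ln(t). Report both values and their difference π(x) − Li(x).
π(10801) = 1315;  Li(10801) ≈ 1332.74;  π(x) − Li(x) ≈ -17.74.

Direct count of primes ≤ 10801 gives π(10801) = 1315. Numerical evaluation of the logarithmic integral gives Li(10801) ≈ 1332.74. The difference π(x) − Li(x) ≈ -17.74 is typically negative for small/moderate x (Li(x) overestimates), though Littlewood's theorem shows this sign changes infinitely often.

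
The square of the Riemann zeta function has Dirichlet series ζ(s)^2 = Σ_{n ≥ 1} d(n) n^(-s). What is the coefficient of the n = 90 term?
d(90) = 12

ζ(s)^2 = (Σ 1/m^s)(Σ 1/k^s). The coefficient of 1/n^s in the product is the number of ordered pairs (m, k) with mk = n, which equals d(n). For n = 90, divisors are [1, 2, 3, 5, 6, 9, 10, 15, 18, 30, 45, 90], so d(90) = 12.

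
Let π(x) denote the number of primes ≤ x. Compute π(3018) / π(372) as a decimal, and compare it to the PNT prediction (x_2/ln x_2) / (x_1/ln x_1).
π(3018)/π(372) = 432/73 ≈ 5.9178;  PNT prediction ≈ 5.9932.

π(372) = 73 and π(3018) = 432, so π(3018)/π(372) ≈ 5.9178. The PNT-predicted ratio is (3018/ln(3018)) / (372/ln(372)) ≈ 5.9932. The two agree to within a few percent, as expected.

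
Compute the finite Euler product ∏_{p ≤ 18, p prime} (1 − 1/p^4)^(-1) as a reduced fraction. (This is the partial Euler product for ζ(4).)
∏ = 54205291183043/50083135488000

The primes p ≤ 18 are [2, 3, 5, 7, 11, 13, 17]. For each prime, (1 − 1/p^4)^(-1) = p^4 / (p^4 − 1). The product is (1 − 1/2^4)^(-1), (1 − 1/3^4)^(-1), (1 − 1/5^4)^(-1), (1 − 1/7^4)^(-1), (1 − 1/11^4)^(-1), (1 − 1/13^4)^(-1), (1 − 1/17^4)^(-1) = ∏ p^4 / (p^4 − 1) = 54205291183043/50083135488000.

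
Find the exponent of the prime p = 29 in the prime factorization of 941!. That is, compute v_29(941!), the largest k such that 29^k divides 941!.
v_29(941!) = 33

Legendre's formula: v_p(n!) = Σ_{k ≥ 1} ⌊n / p^k⌋. For p = 29, n = 941, the terms are:
  ⌊941/29^1⌋ = ⌊941/29⌋ = 32
  ⌊941/29^2⌋ = ⌊941/841⌋ = 1
(the next term ⌊941/29^3⌋ = 0, terminating the sum). Summing: v_29(941!) = 32 + 1 = 33.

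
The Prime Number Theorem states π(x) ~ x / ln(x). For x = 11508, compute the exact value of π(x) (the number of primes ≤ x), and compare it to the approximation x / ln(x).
π(11508) = 1388;  x/ln(x) ≈ 1230.70;  relative error ≈ 11.33%.

Directly count primes up to 11508: π(11508) = 1388. The PNT approximation gives 11508/ln(11508) ≈ 11508/9.35080 ≈ 1230.70. Relative error (π(x) − x/ln(x)) / π(x) ≈ 11.33%; the approximation is known to undercount slightly (Li(x) is a better estimate).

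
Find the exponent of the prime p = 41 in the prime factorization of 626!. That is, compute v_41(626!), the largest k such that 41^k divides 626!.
v_41(626!) = 15

Legendre's formula: v_p(n!) = Σ_{k ≥ 1} ⌊n / p^k⌋. For p = 41, n = 626, the terms are:
  ⌊626/41^1⌋ = ⌊626/41⌋ = 15
(the next term ⌊626/41^2⌋ = 0, terminating the sum). Summing: v_41(626!) = 15 = 15.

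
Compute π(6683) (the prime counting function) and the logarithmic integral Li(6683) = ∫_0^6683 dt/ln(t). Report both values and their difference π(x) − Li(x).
π(6683) = 861;  Li(6683) ≈ 878.43;  π(x) − Li(x) ≈ -17.43.

Direct count of primes ≤ 6683 gives π(6683) = 861. Numerical evaluation of the logarithmic integral gives Li(6683) ≈ 878.43. The difference π(x) − Li(x) ≈ -17.43 is typically negative for small/moderate x (Li(x) overestimates), though Littlewood's theorem shows this sign changes infinitely often.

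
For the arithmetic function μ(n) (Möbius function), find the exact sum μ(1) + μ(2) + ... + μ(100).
Σ_{n ≤ 100} μ(n) = 1

Compute μ(n) for each 1 ≤ n ≤ 100: μ(1) = 1, μ(2) = -1, μ(3) = -1, μ(4) = 0, μ(5) = -1, μ(6) = 1, μ(7) = -1, μ(8) = 0, μ(9) = 0, μ(10) = 1, μ(11) = -1, μ(12) = 0, μ(13) = -1, μ(14) = 1, μ(15) = 1, μ(16) = 0, μ(17) = -1, μ(18) = 0, μ(19) = -1, μ(20) = 0, μ(21) = 1, μ(22) = 1, μ(23) = -1, μ(24) = 0, μ(25) = 0, μ(26) = 1, μ(27) = 0, μ(28) = 0, μ(29) = -1, μ(30) = -1, μ(31) = -1, μ(32) = 0, μ(33) = 1, μ(34) = 1, μ(35) = 1, μ(36) = 0, μ(37) = -1, μ(38) = 1, μ(39) = 1, μ(40) = 0, μ(41) = -1, μ(42) = -1, μ(43) = -1, μ(44) = 0, μ(45) = 0, μ(46) = 1, μ(47) = -1, μ(48) = 0, μ(49) = 0, μ(50) = 0, μ(51) = 1, μ(52) = 0, μ(53) = -1, μ(54) = 0, μ(55) = 1, μ(56) = 0, μ(57) = 1, μ(58) = 1, μ(59) = -1, μ(60) = 0, μ(61) = -1, μ(62) = 1, μ(63) = 0, μ(64) = 0, μ(65) = 1, μ(66) = -1, μ(67) = -1, μ(68) = 0, μ(69) = 1, μ(70) = -1, μ(71) = -1, μ(72) = 0, μ(73) = -1, μ(74) = 1, μ(75) = 0, μ(76) = 0, μ(77) = 1, μ(78) = -1, μ(79) = -1, μ(80) = 0, μ(81) = 0, μ(82) = 1, μ(83) = -1, μ(84) = 0, μ(85) = 1, μ(86) = 1, μ(87) = 1, μ(88) = 0, μ(89) = -1, μ(90) = 0, μ(91) = 1, μ(92) = 0, μ(93) = 1, μ(94) = 1, μ(95) = 1, μ(96) = 0, μ(97) = -1, μ(98) = 0, μ(99) = 0, μ(100) = 0. Summing all 100 values: 1. (Mertens function M(x) = Σ_{n ≤ x} μ(n); on average M(x) should be small (PNT ⟺ M(x) = o(x)).)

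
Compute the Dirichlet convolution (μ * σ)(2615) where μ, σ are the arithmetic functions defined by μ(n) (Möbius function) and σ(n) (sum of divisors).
(μ * σ)(2615) = 2615

Divisors of 2615: [1, 5, 523, 2615]. For each d | 2615:
  d = 1: μ(1) · σ(2615/1) = 1 · 3144 = 3144
  d = 5: μ(5) · σ(2615/5) = -1 · 524 = -524
  d = 523: μ(523) · σ(2615/523) = -1 · 6 = -6
  d = 2615: μ(2615) · σ(2615/2615) = 1 · 1 = 1
Summing: (μ * σ)(2615) = 3144 + -524 + -6 + 1 = 2615.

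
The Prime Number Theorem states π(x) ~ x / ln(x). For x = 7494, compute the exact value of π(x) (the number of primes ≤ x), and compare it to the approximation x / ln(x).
π(7494) = 949;  x/ln(x) ≈ 839.96;  relative error ≈ 11.49%.

Directly count primes up to 7494: π(7494) = 949. The PNT approximation gives 7494/ln(7494) ≈ 7494/8.92186 ≈ 839.96. Relative error (π(x) − x/ln(x)) / π(x) ≈ 11.49%; the approximation is known to undercount slightly (Li(x) is a better estimate).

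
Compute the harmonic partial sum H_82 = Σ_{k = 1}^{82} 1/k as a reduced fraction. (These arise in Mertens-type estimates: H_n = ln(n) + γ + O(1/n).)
H_82 = 44139711531918267321142140457772773/8845597978580177157715301537899200

Direct summation: H_82 = 1 + 1/2 + ... + 1/82. The least common denominator is lcm(1, ..., 82) = 97301577764381948734868316916891200; over this denominator the numerator is 97301577764381948734868316916891200 + 48650788882190974367434158458445600 + 32433859254793982911622772305630400 + 24325394441095487183717079229222800 + 19460315552876389746973663383378240 + 16216929627396991455811386152815200 + 13900225394911706962124045273841600 + 12162697220547743591858539614611400 + 10811286418264660970540924101876800 + 9730157776438194873486831691689120 + 8845597978580177157715301537899200 + 8108464813698495727905693076407600 + 7484736751106303748836024378222400 + 6950112697455853481062022636920800 + 6486771850958796582324554461126080 + 6081348610273871795929269807305700 + 5723622221434232278521665700993600 + 5405643209132330485270462050938400 + 5121135671809576249203595627204800 + 4865078888219097436743415845844560 + 4633408464970568987374681757947200 + 4422798989290088578857650768949600 + 4230503381060084727602970300734400 + 4054232406849247863952846538203800 + 3892063110575277949394732676675648 + 3742368375553151874418012189111200 + 3603762139421553656846974700625600 + 3475056348727926740531011318460400 + 3355226819461446508098907479892800 + 3243385925479398291162277230563040 + 3138760573044578991447365061835200 + 3040674305136935897964634903652850 + 2948532659526725719238433845966400 + 2861811110717116139260832850496800 + 2780045078982341392424809054768320 + 2702821604566165242635231025469200 + 2629772372010322938780224781537600 + 2560567835904788124601797813602400 + 2494912250368767916278674792740800 + 2432539444109548718371707922922280 + 2373209213765413383777276022363200 + 2316704232485284493687340878973600 + 2262827389869347644996937602718400 + 2211399494645044289428825384474800 + 2162257283652932194108184820375360 + 2115251690530042363801485150367200 + 2070246335412381887975921636529600 + 2027116203424623931976423269101900 + 1985746484987386708874863610548800 + 1946031555287638974697366338337824 + 1907874073811410759507221900331200 + 1871184187776575937209006094555600 + 1835878825743055636506949375790400 + 1801881069710776828423487350312800 + 1769119595716035431543060307579840 + 1737528174363963370265505659230200 + 1707045223936525416401198542401600 + 1677613409730723254049453739946400 + 1649179284142066927709632490116800 + 1621692962739699145581138615281520 + 1595107832202982766145382244539200 + 1569380286522289495723682530917600 + 1544469488323522995791560585982400 + 1520337152568467948982317451826425 + 1496947350221260749767204875644480 + 1474266329763362859619216922983200 + 1452262354692267891565198759953600 + 1430905555358558069630416425248400 + 1410167793686694909200990100244800 + 1390022539491170696212404527384160 + 1370444757244816179364342491787200 + 1351410802283082621317615512734600 + 1332898325539478749792716670094400 + 1314886186005161469390112390768800 + 1297354370191759316464910892225216 + 1280283917952394062300898906801200 + 1263656854082882451102185933985600 + 1247456125184383958139337396370400 + 1231665541321290490314788821732800 + 1216269722054774359185853961461140 + 1201254046473851218948991566875200 + 1186604606882706691888638011181600 = 485536826851100940532563545035500503, so H_82 = 485536826851100940532563545035500503/97301577764381948734868316916891200; reducing by gcd(485536826851100940532563545035500503, 97301577764381948734868316916891200) = 11 gives 44139711531918267321142140457772773/8845597978580177157715301537899200 ≈ 4.99002. (The PNT-adjacent estimate ln(82) + γ ≈ 4.98393 matches within O(1/n).)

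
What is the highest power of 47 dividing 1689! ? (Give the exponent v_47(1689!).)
v_47(1689!) = 35

Legendre's formula: v_p(n!) = Σ_{k ≥ 1} ⌊n / p^k⌋. For p = 47, n = 1689, the terms are:
  ⌊1689/47^1⌋ = ⌊1689/47⌋ = 35
(the next term ⌊1689/47^2⌋ = 0, terminating the sum). Summing: v_47(1689!) = 35 = 35.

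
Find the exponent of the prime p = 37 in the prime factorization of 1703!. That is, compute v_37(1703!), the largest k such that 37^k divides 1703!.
v_37(1703!) = 47

Legendre's formula: v_p(n!) = Σ_{k ≥ 1} ⌊n / p^k⌋. For p = 37, n = 1703, the terms are:
  ⌊1703/37^1⌋ = ⌊1703/37⌋ = 46
  ⌊1703/37^2⌋ = ⌊1703/1369⌋ = 1
(the next term ⌊1703/37^3⌋ = 0, terminating the sum). Summing: v_37(1703!) = 46 + 1 = 47.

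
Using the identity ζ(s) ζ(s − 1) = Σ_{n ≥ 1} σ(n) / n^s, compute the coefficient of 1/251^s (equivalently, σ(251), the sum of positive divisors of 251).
σ(251) = 252

In the product (Σ m^0/m^s)(Σ k / k^s) = Σ (Σ_{d | n} d) / n^s, the coefficient of 1/n^s is σ(n) = Σ_{d | n} d. For n = 251, divisors are [1, 251]; summing: σ(251) = 252.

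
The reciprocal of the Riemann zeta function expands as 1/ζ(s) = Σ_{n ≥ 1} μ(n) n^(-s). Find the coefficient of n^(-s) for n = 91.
μ(91) = 1

Factor n = 91 = 7 · 13. μ(n) = 0 if any exponent ≥ 2 (not squarefree); otherwise μ(n) = (−1)^{ω(n)} where ω(n) is the number of distinct prime factors. Applying: μ(91) = 1.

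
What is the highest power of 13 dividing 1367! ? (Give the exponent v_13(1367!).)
v_13(1367!) = 113

Legendre's formula: v_p(n!) = Σ_{k ≥ 1} ⌊n / p^k⌋. For p = 13, n = 1367, the terms are:
  ⌊1367/13^1⌋ = ⌊1367/13⌋ = 105
  ⌊1367/13^2⌋ = ⌊1367/169⌋ = 8
(the next term ⌊1367/13^3⌋ = 0, terminating the sum). Summing: v_13(1367!) = 105 + 8 = 113.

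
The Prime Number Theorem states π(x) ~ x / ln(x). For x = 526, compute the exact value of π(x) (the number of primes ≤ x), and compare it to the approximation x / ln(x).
π(526) = 99;  x/ln(x) ≈ 83.95;  relative error ≈ 15.20%.

Directly count primes up to 526: π(526) = 99. The PNT approximation gives 526/ln(526) ≈ 526/6.26530 ≈ 83.95. Relative error (π(x) − x/ln(x)) / π(x) ≈ 15.20%; the approximation is known to undercount slightly (Li(x) is a better estimate).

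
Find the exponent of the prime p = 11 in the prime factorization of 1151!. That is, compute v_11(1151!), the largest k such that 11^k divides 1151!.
v_11(1151!) = 113

Legendre's formula: v_p(n!) = Σ_{k ≥ 1} ⌊n / p^k⌋. For p = 11, n = 1151, the terms are:
  ⌊1151/11^1⌋ = ⌊1151/11⌋ = 104
  ⌊1151/11^2⌋ = ⌊1151/121⌋ = 9
(the next term ⌊1151/11^3⌋ = 0, terminating the sum). Summing: v_11(1151!) = 104 + 9 = 113.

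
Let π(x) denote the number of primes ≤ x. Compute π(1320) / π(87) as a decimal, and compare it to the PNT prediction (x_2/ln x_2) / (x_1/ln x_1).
π(1320)/π(87) = 215/23 ≈ 9.3478;  PNT prediction ≈ 9.4301.

π(87) = 23 and π(1320) = 215, so π(1320)/π(87) ≈ 9.3478. The PNT-predicted ratio is (1320/ln(1320)) / (87/ln(87)) ≈ 9.4301. The two agree to within a few percent, as expected.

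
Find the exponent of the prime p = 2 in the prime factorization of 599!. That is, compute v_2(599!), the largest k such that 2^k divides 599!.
v_2(599!) = 593

Legendre's formula: v_p(n!) = Σ_{k ≥ 1} ⌊n / p^k⌋. For p = 2, n = 599, the terms are:
  ⌊599/2^1⌋ = ⌊599/2⌋ = 299
  ⌊599/2^2⌋ = ⌊599/4⌋ = 149
  ⌊599/2^3⌋ = ⌊599/8⌋ = 74
  ⌊599/2^4⌋ = ⌊599/16⌋ = 37
  ⌊599/2^5⌋ = ⌊599/32⌋ = 18
  ⌊599/2^6⌋ = ⌊599/64⌋ = 9
  ⌊599/2^7⌋ = ⌊599/128⌋ = 4
  ⌊599/2^8⌋ = ⌊599/256⌋ = 2
  ⌊599/2^9⌋ = ⌊599/512⌋ = 1
(the next term ⌊599/2^10⌋ = 0, terminating the sum). Summing: v_2(599!) = 299 + 149 + 74 + 37 + 18 + 9 + 4 + 2 + 1 = 593.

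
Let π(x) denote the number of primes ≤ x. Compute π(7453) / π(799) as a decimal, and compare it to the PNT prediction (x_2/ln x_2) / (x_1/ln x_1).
π(7453)/π(799) = 943/139 ≈ 6.7842;  PNT prediction ≈ 6.9918.

π(799) = 139 and π(7453) = 943, so π(7453)/π(799) ≈ 6.7842. The PNT-predicted ratio is (7453/ln(7453)) / (799/ln(799)) ≈ 6.9918. The two agree to within a few percent, as expected.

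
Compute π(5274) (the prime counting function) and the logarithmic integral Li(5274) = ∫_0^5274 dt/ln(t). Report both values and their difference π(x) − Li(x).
π(5274) = 699;  Li(5274) ≈ 716.35;  π(x) − Li(x) ≈ -17.35.

Direct count of primes ≤ 5274 gives π(5274) = 699. Numerical evaluation of the logarithmic integral gives Li(5274) ≈ 716.35. The difference π(x) − Li(x) ≈ -17.35 is typically negative for small/moderate x (Li(x) overestimates), though Littlewood's theorem shows this sign changes infinitely often.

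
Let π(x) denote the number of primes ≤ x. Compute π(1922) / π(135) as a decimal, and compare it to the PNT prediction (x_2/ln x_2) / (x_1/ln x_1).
π(1922)/π(135) = 293/32 ≈ 9.1562;  PNT prediction ≈ 9.2363.

π(135) = 32 and π(1922) = 293, so π(1922)/π(135) ≈ 9.1562. The PNT-predicted ratio is (1922/ln(1922)) / (135/ln(135)) ≈ 9.2363. The two agree to within a few percent, as expected.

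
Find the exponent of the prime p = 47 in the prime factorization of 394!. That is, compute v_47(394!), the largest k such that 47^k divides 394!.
v_47(394!) = 8

Legendre's formula: v_p(n!) = Σ_{k ≥ 1} ⌊n / p^k⌋. For p = 47, n = 394, the terms are:
  ⌊394/47^1⌋ = ⌊394/47⌋ = 8
(the next term ⌊394/47^2⌋ = 0, terminating the sum). Summing: v_47(394!) = 8 = 8.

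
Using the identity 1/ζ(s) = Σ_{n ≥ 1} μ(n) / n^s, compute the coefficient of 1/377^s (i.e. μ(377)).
μ(377) = 1

Factor n = 377 = 13 · 29. μ(n) = 0 if any exponent ≥ 2 (not squarefree); otherwise μ(n) = (−1)^{ω(n)} where ω(n) is the number of distinct prime factors. Applying: μ(377) = 1.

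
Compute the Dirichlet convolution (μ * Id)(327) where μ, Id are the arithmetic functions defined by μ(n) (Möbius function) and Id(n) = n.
(μ * Id)(327) = 216

Divisors of 327: [1, 3, 109, 327]. For each d | 327:
  d = 1: μ(1) · Id(327/1) = 1 · 327 = 327
  d = 3: μ(3) · Id(327/3) = -1 · 109 = -109
  d = 109: μ(109) · Id(327/109) = -1 · 3 = -3
  d = 327: μ(327) · Id(327/327) = 1 · 1 = 1
Summing: (μ * Id)(327) = 327 + -109 + -3 + 1 = 216.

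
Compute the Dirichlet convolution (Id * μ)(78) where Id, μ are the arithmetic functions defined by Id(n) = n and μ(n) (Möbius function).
(Id * μ)(78) = 24

Divisors of 78: [1, 2, 3, 6, 13, 26, 39, 78]. For each d | 78:
  d = 1: Id(1) · μ(78/1) = 1 · -1 = -1
  d = 2: Id(2) · μ(78/2) = 2 · 1 = 2
  d = 3: Id(3) · μ(78/3) = 3 · 1 = 3
  d = 6: Id(6) · μ(78/6) = 6 · -1 = -6
  d = 13: Id(13) · μ(78/13) = 13 · 1 = 13
  d = 26: Id(26) · μ(78/26) = 26 · -1 = -26
  d = 39: Id(39) · μ(78/39) = 39 · -1 = -39
  d = 78: Id(78) · μ(78/78) = 78 · 1 = 78
Summing: (Id * μ)(78) = -1 + 2 + 3 + -6 + 13 + -26 + -39 + 78 = 24.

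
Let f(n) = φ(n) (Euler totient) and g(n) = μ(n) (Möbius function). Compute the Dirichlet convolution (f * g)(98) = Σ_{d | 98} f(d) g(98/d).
(φ * μ)(98) = 0

Divisors of 98: [1, 2, 7, 14, 49, 98]. For each d | 98:
  d = 1: φ(1) · μ(98/1) = 1 · 0 = 0
  d = 2: φ(2) · μ(98/2) = 1 · 0 = 0
  d = 7: φ(7) · μ(98/7) = 6 · 1 = 6
  d = 14: φ(14) · μ(98/14) = 6 · -1 = -6
  d = 49: φ(49) · μ(98/49) = 42 · -1 = -42
  d = 98: φ(98) · μ(98/98) = 42 · 1 = 42
Summing: (φ * μ)(98) = 0 + 0 + 6 + -6 + -42 + 42 = 0.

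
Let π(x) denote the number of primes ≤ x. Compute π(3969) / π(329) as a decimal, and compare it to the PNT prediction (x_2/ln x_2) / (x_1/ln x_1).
π(3969)/π(329) = 549/66 ≈ 8.3182;  PNT prediction ≈ 8.4384.

π(329) = 66 and π(3969) = 549, so π(3969)/π(329) ≈ 8.3182. The PNT-predicted ratio is (3969/ln(3969)) / (329/ln(329)) ≈ 8.4384. The two agree to within a few percent, as expected.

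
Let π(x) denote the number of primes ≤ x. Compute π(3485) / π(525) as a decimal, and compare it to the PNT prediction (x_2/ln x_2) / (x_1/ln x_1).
π(3485)/π(525) = 487/99 ≈ 4.9192;  PNT prediction ≈ 5.0976.

π(525) = 99 and π(3485) = 487, so π(3485)/π(525) ≈ 4.9192. The PNT-predicted ratio is (3485/ln(3485)) / (525/ln(525)) ≈ 5.0976. The two agree to within a few percent, as expected.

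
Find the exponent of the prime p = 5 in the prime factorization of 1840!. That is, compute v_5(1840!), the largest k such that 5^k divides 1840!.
v_5(1840!) = 457

Legendre's formula: v_p(n!) = Σ_{k ≥ 1} ⌊n / p^k⌋. For p = 5, n = 1840, the terms are:
  ⌊1840/5^1⌋ = ⌊1840/5⌋ = 368
  ⌊1840/5^2⌋ = ⌊1840/25⌋ = 73
  ⌊1840/5^3⌋ = ⌊1840/125⌋ = 14
  ⌊1840/5^4⌋ = ⌊1840/625⌋ = 2
(the next term ⌊1840/5^5⌋ = 0, terminating the sum). Summing: v_5(1840!) = 368 + 73 + 14 + 2 = 457.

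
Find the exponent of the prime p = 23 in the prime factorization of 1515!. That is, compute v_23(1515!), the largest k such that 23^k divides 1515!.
v_23(1515!) = 67

Legendre's formula: v_p(n!) = Σ_{k ≥ 1} ⌊n / p^k⌋. For p = 23, n = 1515, the terms are:
  ⌊1515/23^1⌋ = ⌊1515/23⌋ = 65
  ⌊1515/23^2⌋ = ⌊1515/529⌋ = 2
(the next term ⌊1515/23^3⌋ = 0, terminating the sum). Summing: v_23(1515!) = 65 + 2 = 67.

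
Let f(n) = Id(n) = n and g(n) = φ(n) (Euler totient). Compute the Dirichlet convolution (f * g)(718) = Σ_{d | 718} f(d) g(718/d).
(Id * φ)(718) = 2151

Divisors of 718: [1, 2, 359, 718]. For each d | 718:
  d = 1: Id(1) · φ(718/1) = 1 · 358 = 358
  d = 2: Id(2) · φ(718/2) = 2 · 358 = 716
  d = 359: Id(359) · φ(718/359) = 359 · 1 = 359
  d = 718: Id(718) · φ(718/718) = 718 · 1 = 718
Summing: (Id * φ)(718) = 358 + 716 + 359 + 718 = 2151.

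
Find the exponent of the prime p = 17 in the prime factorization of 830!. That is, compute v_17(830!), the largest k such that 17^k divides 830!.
v_17(830!) = 50

Legendre's formula: v_p(n!) = Σ_{k ≥ 1} ⌊n / p^k⌋. For p = 17, n = 830, the terms are:
  ⌊830/17^1⌋ = ⌊830/17⌋ = 48
  ⌊830/17^2⌋ = ⌊830/289⌋ = 2
(the next term ⌊830/17^3⌋ = 0, terminating the sum). Summing: v_17(830!) = 48 + 2 = 50.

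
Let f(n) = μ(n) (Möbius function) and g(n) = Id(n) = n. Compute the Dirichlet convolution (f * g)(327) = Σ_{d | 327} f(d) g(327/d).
(μ * Id)(327) = 216

Divisors of 327: [1, 3, 109, 327]. For each d | 327:
  d = 1: μ(1) · Id(327/1) = 1 · 327 = 327
  d = 3: μ(3) · Id(327/3) = -1 · 109 = -109
  d = 109: μ(109) · Id(327/109) = -1 · 3 = -3
  d = 327: μ(327) · Id(327/327) = 1 · 1 = 1
Summing: (μ * Id)(327) = 327 + -109 + -3 + 1 = 216.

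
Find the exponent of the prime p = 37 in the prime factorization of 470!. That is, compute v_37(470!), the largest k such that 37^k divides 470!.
v_37(470!) = 12

Legendre's formula: v_p(n!) = Σ_{k ≥ 1} ⌊n / p^k⌋. For p = 37, n = 470, the terms are:
  ⌊470/37^1⌋ = ⌊470/37⌋ = 12
(the next term ⌊470/37^2⌋ = 0, terminating the sum). Summing: v_37(470!) = 12 = 12.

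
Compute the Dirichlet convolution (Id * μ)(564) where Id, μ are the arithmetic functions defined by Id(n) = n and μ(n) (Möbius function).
(Id * μ)(564) = 184

Divisors of 564: [1, 2, 3, 4, 6, 12, 47, 94, 141, 188, 282, 564]. For each d | 564:
  d = 1: Id(1) · μ(564/1) = 1 · 0 = 0
  d = 2: Id(2) · μ(564/2) = 2 · -1 = -2
  d = 3: Id(3) · μ(564/3) = 3 · 0 = 0
  d = 4: Id(4) · μ(564/4) = 4 · 1 = 4
  d = 6: Id(6) · μ(564/6) = 6 · 1 = 6
  d = 12: Id(12) · μ(564/12) = 12 · -1 = -12
  d = 47: Id(47) · μ(564/47) = 47 · 0 = 0
  d = 94: Id(94) · μ(564/94) = 94 · 1 = 94
  d = 141: Id(141) · μ(564/141) = 141 · 0 = 0
  d = 188: Id(188) · μ(564/188) = 188 · -1 = -188
  d = 282: Id(282) · μ(564/282) = 282 · -1 = -282
  d = 564: Id(564) · μ(564/564) = 564 · 1 = 564
Summing: (Id * μ)(564) = 0 + -2 + 0 + 4 + 6 + -12 + 0 + 94 + 0 + -188 + -282 + 564 = 184.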